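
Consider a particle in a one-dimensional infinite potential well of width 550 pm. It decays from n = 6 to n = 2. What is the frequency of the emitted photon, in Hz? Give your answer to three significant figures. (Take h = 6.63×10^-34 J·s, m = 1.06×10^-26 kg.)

f = 8.27×10^11 Hz

E_1 = h²/(8mL²) = 1.714×10^-23 J and ΔE = (6² − 2²)E_1 = 5.485×10^-22 J.
f = ΔE/h = 5.485×10^-22/6.63×10^-34 = 8.27×10^11 Hz.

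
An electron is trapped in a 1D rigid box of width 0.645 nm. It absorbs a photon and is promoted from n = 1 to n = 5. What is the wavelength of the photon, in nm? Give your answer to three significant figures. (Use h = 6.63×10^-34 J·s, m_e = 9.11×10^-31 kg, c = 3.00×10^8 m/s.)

E_1 = h²/(8m_eL²) = 1.450×10^-19 J, so ΔE = (5² − 1²)E_1 = 3.480×10^-18 J.
λ = hc/ΔE = (6.63×10^-34·3.00×10^8)/3.480×10^-18 = 5.72×10^-8 m = 57.2 nm.

λ = 57.2 nm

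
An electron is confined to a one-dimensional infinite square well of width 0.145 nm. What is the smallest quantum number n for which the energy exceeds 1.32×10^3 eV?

E_1 = h²/(8m_eL²) = 2.866×10^-18 J = 17.89 eV.
Need n² > 1.32×10^3/17.89 = 73.78, i.e. n > 8.590.
The smallest integer satisfying this is n = 9.

n = 9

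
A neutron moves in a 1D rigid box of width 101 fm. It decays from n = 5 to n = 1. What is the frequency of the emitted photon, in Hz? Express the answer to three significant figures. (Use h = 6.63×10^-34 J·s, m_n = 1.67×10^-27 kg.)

f = 1.17×10^20 Hz

E_1 = h²/(8m_nL²) = 3.225×10^-15 J and ΔE = (5² − 1²)E_1 = 7.740×10^-14 J.
f = ΔE/h = 7.740×10^-14/6.63×10^-34 = 1.17×10^20 Hz.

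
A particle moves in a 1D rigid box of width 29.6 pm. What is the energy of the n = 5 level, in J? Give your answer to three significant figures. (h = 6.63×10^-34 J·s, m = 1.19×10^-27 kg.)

For an infinite well E_n = n²h²/(8mL²), so E_1 = h²/(8mL²) = (6.63×10^-34)²/(8·1.19×10^-27·(2.96×10^-11 m)²) = 5.270×10^-20 J.
Then E_5 = 5²·E_1 = 25·5.270×10^-20 J = 1.32×10^-18 J.

E_5 = 1.32×10^-18 J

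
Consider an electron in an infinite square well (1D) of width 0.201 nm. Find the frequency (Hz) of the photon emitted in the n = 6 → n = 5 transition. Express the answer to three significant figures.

f = 2.48×10^16 Hz

E_1 = h²/(8m_eL²) = 1.491×10^-18 J and ΔE = (6² − 5²)E_1 = 1.640×10^-17 J.
f = ΔE/h = 1.640×10^-17/6.626×10^-34 = 2.48×10^16 Hz.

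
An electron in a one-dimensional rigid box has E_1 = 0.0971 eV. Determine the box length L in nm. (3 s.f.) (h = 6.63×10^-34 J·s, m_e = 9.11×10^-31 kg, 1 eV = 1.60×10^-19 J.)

From E_n = n²h²/(8m_eL²), L = n·h/√(8m_eE_n).
E_1 = 0.0971 eV = 1.554×10^-20 J, so L = 1·6.63×10^-34/√(8·9.11×10^-31·1.554×10^-20) = 1.97×10^-9 m = 1.97 nm.

L = 1.97 nm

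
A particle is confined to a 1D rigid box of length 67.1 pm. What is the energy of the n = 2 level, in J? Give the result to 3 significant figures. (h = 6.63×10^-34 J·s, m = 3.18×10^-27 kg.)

E_2 = 1.54×10^-20 J

For an infinite well E_n = n²h²/(8mL²), so E_1 = h²/(8mL²) = (6.63×10^-34)²/(8·3.18×10^-27·(6.71×10^-11 m)²) = 3.838×10^-21 J.
Then E_2 = 2²·E_1 = 4·3.838×10^-21 J = 1.54×10^-20 J.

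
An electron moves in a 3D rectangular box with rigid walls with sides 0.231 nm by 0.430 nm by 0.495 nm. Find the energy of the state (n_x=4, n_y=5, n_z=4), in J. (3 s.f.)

E = 3.01×10^-17 J

For a 3D rectangular well E = (h²/8m_e)·Σ n_i²/L_i² = (6.626×10^-34)²/(8·9.109×10^-31) · [4²/(0.231 nm)² + 5²/(0.430 nm)² + 4²/(0.495 nm)²].
Evaluating gives E = 3.01×10^-17 J.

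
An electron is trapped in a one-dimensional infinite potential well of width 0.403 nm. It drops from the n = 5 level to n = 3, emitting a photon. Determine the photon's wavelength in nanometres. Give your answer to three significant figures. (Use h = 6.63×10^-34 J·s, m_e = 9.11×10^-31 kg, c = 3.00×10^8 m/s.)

E_1 = h²/(8m_eL²) = 3.714×10^-19 J, so ΔE = (5² − 3²)E_1 = 5.942×10^-18 J.
λ = hc/ΔE = (6.63×10^-34·3.00×10^8)/5.942×10^-18 = 3.35×10^-8 m = 33.5 nm.

λ = 33.5 nm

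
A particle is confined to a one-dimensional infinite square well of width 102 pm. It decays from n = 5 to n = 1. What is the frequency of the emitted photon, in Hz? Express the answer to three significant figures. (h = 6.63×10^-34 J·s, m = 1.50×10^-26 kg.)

f = 1.27×10^13 Hz

E_1 = h²/(8mL²) = 3.521×10^-22 J and ΔE = (5² − 1²)E_1 = 8.450×10^-21 J.
f = ΔE/h = 8.450×10^-21/6.63×10^-34 = 1.27×10^13 Hz.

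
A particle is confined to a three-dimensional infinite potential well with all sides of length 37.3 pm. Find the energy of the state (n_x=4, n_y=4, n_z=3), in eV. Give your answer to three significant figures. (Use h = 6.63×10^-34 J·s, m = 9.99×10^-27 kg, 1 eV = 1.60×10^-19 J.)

For a 3D rectangular well E = (h²/8m)·Σ n_i²/L_i² = (6.63×10^-34)²/(8·9.99×10^-27) · [4²/(37.3 pm)² + 4²/(37.3 pm)² + 3²/(37.3 pm)²].
Evaluating gives E = 1.621×10^-19 J = 1.01 eV.

E = 1.01 eV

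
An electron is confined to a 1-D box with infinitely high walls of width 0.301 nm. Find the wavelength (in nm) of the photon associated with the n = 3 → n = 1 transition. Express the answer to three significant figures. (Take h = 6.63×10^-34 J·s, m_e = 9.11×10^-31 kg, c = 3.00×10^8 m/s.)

E_1 = h²/(8m_eL²) = 6.657×10^-19 J, so ΔE = (3² − 1²)E_1 = 5.326×10^-18 J.
λ = hc/ΔE = (6.63×10^-34·3.00×10^8)/5.326×10^-18 = 3.73×10^-8 m = 37.3 nm.

λ = 37.3 nm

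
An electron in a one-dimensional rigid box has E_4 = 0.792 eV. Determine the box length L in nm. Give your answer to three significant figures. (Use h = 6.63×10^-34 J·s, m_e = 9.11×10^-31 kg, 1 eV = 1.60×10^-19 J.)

From E_n = n²h²/(8m_eL²), L = n·h/√(8m_eE_n).
E_4 = 0.792 eV = 1.267×10^-19 J, so L = 4·6.63×10^-34/√(8·9.11×10^-31·1.267×10^-19) = 2.76×10^-9 m = 2.76 nm.

L = 2.76 nm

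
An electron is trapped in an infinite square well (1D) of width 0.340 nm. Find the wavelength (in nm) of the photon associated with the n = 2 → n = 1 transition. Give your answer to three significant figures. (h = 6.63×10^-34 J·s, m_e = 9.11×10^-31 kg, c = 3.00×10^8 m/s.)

λ = 127 nm

E_1 = h²/(8m_eL²) = 5.217×10^-19 J, so ΔE = (2² − 1²)E_1 = 1.565×10^-18 J.
λ = hc/ΔE = (6.63×10^-34·3.00×10^8)/1.565×10^-18 = 1.27×10^-7 m = 127 nm.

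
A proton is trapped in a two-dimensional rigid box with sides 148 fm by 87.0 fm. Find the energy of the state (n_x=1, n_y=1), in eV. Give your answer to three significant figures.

E = 3.64×10^4 eV

For a 2D rectangular well E = (h²/8m_p)·Σ n_i²/L_i² = (6.626×10^-34)²/(8·1.673×10^-27) · [1²/(148 fm)² + 1²/(87.0 fm)²].
Evaluating gives E = 5.831×10^-15 J = 3.64×10^4 eV.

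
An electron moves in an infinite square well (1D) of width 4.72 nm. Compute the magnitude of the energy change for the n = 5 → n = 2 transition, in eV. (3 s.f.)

|ΔE| = 0.354 eV

E_1 = h²/(8m_eL²) = 2.704×10^-21 J.
|ΔE| = |5² − 2²|·E_1 = 21·2.704×10^-21 J = 5.678×10^-20 J = 0.354 eV.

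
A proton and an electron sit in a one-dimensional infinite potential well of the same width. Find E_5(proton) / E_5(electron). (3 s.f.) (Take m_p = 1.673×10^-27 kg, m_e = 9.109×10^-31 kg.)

E_n ∝ 1/m at fixed n and L, so the ratio is m_e/m_p = 9.109×10^-31/1.673×10^-27 = 5.44×10^-4.

5.44×10^-4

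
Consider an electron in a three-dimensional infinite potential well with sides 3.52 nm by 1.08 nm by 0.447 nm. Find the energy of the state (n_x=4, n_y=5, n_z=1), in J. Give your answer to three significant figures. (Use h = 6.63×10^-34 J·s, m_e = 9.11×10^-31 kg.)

E = 1.67×10^-18 J

For a 3D rectangular well E = (h²/8m_e)·Σ n_i²/L_i² = (6.63×10^-34)²/(8·9.11×10^-31) · [4²/(3.52 nm)² + 5²/(1.08 nm)² + 1²/(0.447 nm)²].
Evaluating gives E = 1.67×10^-18 J.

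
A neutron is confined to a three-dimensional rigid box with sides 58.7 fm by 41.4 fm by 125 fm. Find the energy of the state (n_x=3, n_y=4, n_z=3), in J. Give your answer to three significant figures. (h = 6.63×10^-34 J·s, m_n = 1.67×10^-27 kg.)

For a 3D rectangular well E = (h²/8m_n)·Σ n_i²/L_i² = (6.63×10^-34)²/(8·1.67×10^-27) · [3²/(58.7 fm)² + 4²/(41.4 fm)² + 3²/(125 fm)²].
Evaluating gives E = 4.12×10^-13 J.

E = 4.12×10^-13 J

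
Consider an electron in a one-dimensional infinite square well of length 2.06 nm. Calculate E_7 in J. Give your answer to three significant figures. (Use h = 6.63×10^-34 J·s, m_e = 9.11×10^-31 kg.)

E_7 = 6.96×10^-19 J

For an infinite well E_n = n²h²/(8m_eL²), so E_1 = h²/(8m_eL²) = (6.63×10^-34)²/(8·9.11×10^-31·(2.06×10^-9 m)²) = 1.421×10^-20 J.
Then E_7 = 7²·E_1 = 49·1.421×10^-20 J = 6.96×10^-19 J.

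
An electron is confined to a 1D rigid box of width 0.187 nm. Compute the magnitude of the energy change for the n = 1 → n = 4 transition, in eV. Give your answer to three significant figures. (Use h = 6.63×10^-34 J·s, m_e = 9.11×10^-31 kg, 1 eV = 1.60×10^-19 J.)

|ΔE| = 162 eV

E_1 = h²/(8m_eL²) = 1.725×10^-18 J.
|ΔE| = |1² − 4²|·E_1 = 15·1.725×10^-18 J = 2.588×10^-17 J = 162 eV.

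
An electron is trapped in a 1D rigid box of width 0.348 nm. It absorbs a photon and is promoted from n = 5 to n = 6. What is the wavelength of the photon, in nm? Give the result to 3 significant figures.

E_1 = h²/(8m_eL²) = 4.975×10^-19 J, so ΔE = (6² − 5²)E_1 = 5.472×10^-18 J.
λ = hc/ΔE = (6.626×10^-34·2.998×10^8)/5.472×10^-18 = 3.63×10^-8 m = 36.3 nm.

λ = 36.3 nm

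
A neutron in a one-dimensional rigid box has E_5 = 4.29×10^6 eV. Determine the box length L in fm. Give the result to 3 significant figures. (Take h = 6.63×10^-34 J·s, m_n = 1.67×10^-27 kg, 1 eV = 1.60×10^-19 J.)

L = 34.6 fm

From E_n = n²h²/(8m_nL²), L = n·h/√(8m_nE_n).
E_5 = 4.29×10^6 eV = 6.864×10^-13 J, so L = 5·6.63×10^-34/√(8·1.67×10^-27·6.864×10^-13) = 3.46×10^-14 m = 34.6 fm.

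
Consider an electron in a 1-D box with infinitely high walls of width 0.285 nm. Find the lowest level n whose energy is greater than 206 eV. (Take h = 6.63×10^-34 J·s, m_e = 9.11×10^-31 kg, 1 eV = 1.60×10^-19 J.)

E_1 = h²/(8m_eL²) = 7.426×10^-19 J = 4.641 eV.
Need n² > 206/4.641 = 44.39, i.e. n > 6.663.
The smallest integer satisfying this is n = 7.

n = 7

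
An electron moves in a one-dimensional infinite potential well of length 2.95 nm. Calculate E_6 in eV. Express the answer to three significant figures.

E_6 = 1.56 eV

For an infinite well E_n = n²h²/(8m_eL²), so E_1 = h²/(8m_eL²) = (6.626×10^-34)²/(8·9.109×10^-31·(2.95×10^-9 m)²) = 6.923×10^-21 J.
Then E_6 = 6²·E_1 = 36·6.923×10^-21 J = 2.492×10^-19 J.
Converting, E_6 = 2.492×10^-19 J / (1.602×10^-19 J/eV) = 1.56 eV.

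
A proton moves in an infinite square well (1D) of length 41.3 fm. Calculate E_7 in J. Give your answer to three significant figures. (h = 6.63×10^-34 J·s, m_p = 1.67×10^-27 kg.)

E_7 = 9.45×10^-13 J

For an infinite well E_n = n²h²/(8m_pL²), so E_1 = h²/(8m_pL²) = (6.63×10^-34)²/(8·1.67×10^-27·(4.13×10^-14 m)²) = 1.929×10^-14 J.
Then E_7 = 7²·E_1 = 49·1.929×10^-14 J = 9.45×10^-13 J.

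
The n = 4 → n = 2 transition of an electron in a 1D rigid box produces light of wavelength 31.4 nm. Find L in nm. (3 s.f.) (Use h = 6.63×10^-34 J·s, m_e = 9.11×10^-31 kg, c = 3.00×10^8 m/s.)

L = 0.338 nm

The photon carries ΔE = hc/λ = 6.63×10^-34·3.00×10^8/3.14×10^-8 m = 6.334×10^-18 J.
Since ΔE = (4² − 2²)E_1, E_1 = 5.278×10^-19 J, and L = h/√(8m_eE_1) = 3.38×10^-10 m = 0.338 nm.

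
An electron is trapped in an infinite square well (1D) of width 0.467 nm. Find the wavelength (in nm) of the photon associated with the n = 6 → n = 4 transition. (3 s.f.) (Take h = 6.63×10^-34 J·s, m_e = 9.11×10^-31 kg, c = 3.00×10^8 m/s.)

E_1 = h²/(8m_eL²) = 2.766×10^-19 J, so ΔE = (6² − 4²)E_1 = 5.532×10^-18 J.
λ = hc/ΔE = (6.63×10^-34·3.00×10^8)/5.532×10^-18 = 3.60×10^-8 m = 36.0 nm.

λ = 36.0 nm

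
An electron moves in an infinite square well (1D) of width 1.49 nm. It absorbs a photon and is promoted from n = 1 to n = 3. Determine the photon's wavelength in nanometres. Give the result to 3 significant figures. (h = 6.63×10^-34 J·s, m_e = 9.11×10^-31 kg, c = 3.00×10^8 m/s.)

E_1 = h²/(8m_eL²) = 2.717×10^-20 J, so ΔE = (3² − 1²)E_1 = 2.174×10^-19 J.
λ = hc/ΔE = (6.63×10^-34·3.00×10^8)/2.174×10^-19 = 9.15×10^-7 m = 915 nm.

λ = 915 nm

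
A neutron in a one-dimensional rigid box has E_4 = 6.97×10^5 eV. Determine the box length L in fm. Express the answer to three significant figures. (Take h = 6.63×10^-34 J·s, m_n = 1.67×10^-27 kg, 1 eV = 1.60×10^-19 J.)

L = 68.7 fm

From E_n = n²h²/(8m_nL²), L = n·h/√(8m_nE_n).
E_4 = 6.97×10^5 eV = 1.115×10^-13 J, so L = 4·6.63×10^-34/√(8·1.67×10^-27·1.115×10^-13) = 6.87×10^-14 m = 68.7 fm.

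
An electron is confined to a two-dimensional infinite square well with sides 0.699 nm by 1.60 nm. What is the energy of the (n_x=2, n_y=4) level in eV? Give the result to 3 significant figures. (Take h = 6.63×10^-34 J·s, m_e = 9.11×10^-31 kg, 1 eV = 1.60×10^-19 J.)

E = 5.44 eV

For a 2D rectangular well E = (h²/8m_e)·Σ n_i²/L_i² = (6.63×10^-34)²/(8·9.11×10^-31) · [2²/(0.699 nm)² + 4²/(1.60 nm)²].
Evaluating gives E = 8.707×10^-19 J = 5.44 eV.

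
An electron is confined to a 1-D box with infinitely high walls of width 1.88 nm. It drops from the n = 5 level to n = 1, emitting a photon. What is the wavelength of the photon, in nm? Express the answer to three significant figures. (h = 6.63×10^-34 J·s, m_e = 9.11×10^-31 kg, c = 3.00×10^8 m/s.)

E_1 = h²/(8m_eL²) = 1.706×10^-20 J, so ΔE = (5² − 1²)E_1 = 4.094×10^-19 J.
λ = hc/ΔE = (6.63×10^-34·3.00×10^8)/4.094×10^-19 = 4.86×10^-7 m = 486 nm.

λ = 486 nm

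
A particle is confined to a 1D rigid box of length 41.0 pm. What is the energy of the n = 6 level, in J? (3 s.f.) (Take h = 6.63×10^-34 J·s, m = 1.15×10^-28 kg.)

For an infinite well E_n = n²h²/(8mL²), so E_1 = h²/(8mL²) = (6.63×10^-34)²/(8·1.15×10^-28·(4.10×10^-11 m)²) = 2.842×10^-19 J.
Then E_6 = 6²·E_1 = 36·2.842×10^-19 J = 1.02×10^-17 J.

E_6 = 1.02×10^-17 J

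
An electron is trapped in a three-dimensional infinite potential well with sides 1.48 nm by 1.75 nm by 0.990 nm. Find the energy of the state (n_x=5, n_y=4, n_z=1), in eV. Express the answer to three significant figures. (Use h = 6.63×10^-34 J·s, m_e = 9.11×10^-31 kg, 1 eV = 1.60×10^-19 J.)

E = 6.66 eV

For a 3D rectangular well E = (h²/8m_e)·Σ n_i²/L_i² = (6.63×10^-34)²/(8·9.11×10^-31) · [5²/(1.48 nm)² + 4²/(1.75 nm)² + 1²/(0.990 nm)²].
Evaluating gives E = 1.065×10^-18 J = 6.66 eV.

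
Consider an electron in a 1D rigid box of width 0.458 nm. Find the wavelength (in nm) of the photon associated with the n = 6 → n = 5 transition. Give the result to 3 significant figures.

λ = 62.9 nm

E_1 = h²/(8m_eL²) = 2.872×10^-19 J, so ΔE = (6² − 5²)E_1 = 3.159×10^-18 J.
λ = hc/ΔE = (6.626×10^-34·2.998×10^8)/3.159×10^-18 = 6.29×10^-8 m = 62.9 nm.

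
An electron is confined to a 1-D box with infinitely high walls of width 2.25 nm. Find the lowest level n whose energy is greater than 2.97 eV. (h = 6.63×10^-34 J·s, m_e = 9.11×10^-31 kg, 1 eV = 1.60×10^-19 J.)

E_1 = h²/(8m_eL²) = 1.191×10^-20 J = 0.07444 eV.
Need n² > 2.97/0.07444 = 39.90, i.e. n > 6.317.
The smallest integer satisfying this is n = 7.

n = 7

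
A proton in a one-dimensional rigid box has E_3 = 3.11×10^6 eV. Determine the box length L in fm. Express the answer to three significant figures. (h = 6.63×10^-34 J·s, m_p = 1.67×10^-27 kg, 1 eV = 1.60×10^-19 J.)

From E_n = n²h²/(8m_pL²), L = n·h/√(8m_pE_n).
E_3 = 3.11×10^6 eV = 4.976×10^-13 J, so L = 3·6.63×10^-34/√(8·1.67×10^-27·4.976×10^-13) = 2.44×10^-14 m = 24.4 fm.

L = 24.4 fm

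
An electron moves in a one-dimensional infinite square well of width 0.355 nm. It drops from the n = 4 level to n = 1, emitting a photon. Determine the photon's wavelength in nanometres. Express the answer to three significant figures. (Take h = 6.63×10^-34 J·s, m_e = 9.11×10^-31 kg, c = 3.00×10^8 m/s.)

λ = 27.7 nm

E_1 = h²/(8m_eL²) = 4.786×10^-19 J, so ΔE = (4² − 1²)E_1 = 7.179×10^-18 J.
λ = hc/ΔE = (6.63×10^-34·3.00×10^8)/7.179×10^-18 = 2.77×10^-8 m = 27.7 nm.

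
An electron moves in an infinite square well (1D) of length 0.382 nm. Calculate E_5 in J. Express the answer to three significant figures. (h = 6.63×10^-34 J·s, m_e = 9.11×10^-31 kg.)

E_5 = 1.03×10^-17 J

For an infinite well E_n = n²h²/(8m_eL²), so E_1 = h²/(8m_eL²) = (6.63×10^-34)²/(8·9.11×10^-31·(3.82×10^-10 m)²) = 4.133×10^-19 J.
Then E_5 = 5²·E_1 = 25·4.133×10^-19 J = 1.03×10^-17 J.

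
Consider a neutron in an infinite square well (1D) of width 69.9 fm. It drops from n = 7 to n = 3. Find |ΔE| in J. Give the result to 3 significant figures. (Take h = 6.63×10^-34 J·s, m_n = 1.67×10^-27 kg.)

E_1 = h²/(8m_nL²) = 6.734×10^-15 J.
|ΔE| = |7² − 3²|·E_1 = 40·6.734×10^-15 J = 2.69×10^-13 J.

|ΔE| = 2.69×10^-13 J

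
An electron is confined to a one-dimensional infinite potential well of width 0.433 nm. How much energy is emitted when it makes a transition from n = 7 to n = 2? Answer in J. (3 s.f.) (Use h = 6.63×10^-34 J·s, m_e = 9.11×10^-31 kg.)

|ΔE| = 1.45×10^-17 J

E_1 = h²/(8m_eL²) = 3.217×10^-19 J.
|ΔE| = |7² − 2²|·E_1 = 45·3.217×10^-19 J = 1.45×10^-17 J.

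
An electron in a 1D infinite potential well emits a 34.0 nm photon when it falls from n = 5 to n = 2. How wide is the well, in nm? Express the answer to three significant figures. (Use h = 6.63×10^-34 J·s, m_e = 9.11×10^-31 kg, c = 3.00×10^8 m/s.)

The photon carries ΔE = hc/λ = 6.63×10^-34·3.00×10^8/3.40×10^-8 m = 5.850×10^-18 J.
Since ΔE = (5² − 2²)E_1, E_1 = 2.786×10^-19 J, and L = h/√(8m_eE_1) = 4.65×10^-10 m = 0.465 nm.

L = 0.465 nm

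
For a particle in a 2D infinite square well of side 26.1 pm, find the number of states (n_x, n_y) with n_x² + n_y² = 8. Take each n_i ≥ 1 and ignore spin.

degeneracy = 1

The level has n_x² + n_y² = 8. The ordered positive-integer solutions are (2, 2).
That gives 1 state.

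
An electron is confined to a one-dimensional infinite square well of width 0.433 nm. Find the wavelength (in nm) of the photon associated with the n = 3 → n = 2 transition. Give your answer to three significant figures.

λ = 124 nm

E_1 = h²/(8m_eL²) = 3.213×10^-19 J, so ΔE = (3² − 2²)E_1 = 1.606×10^-18 J.
λ = hc/ΔE = (6.626×10^-34·2.998×10^8)/1.606×10^-18 = 1.24×10^-7 m = 124 nm.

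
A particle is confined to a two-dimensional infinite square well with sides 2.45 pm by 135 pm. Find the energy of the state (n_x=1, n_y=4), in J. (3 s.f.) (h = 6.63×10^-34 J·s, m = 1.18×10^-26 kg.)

E = 7.80×10^-19 J

For a 2D rectangular well E = (h²/8m)·Σ n_i²/L_i² = (6.63×10^-34)²/(8·1.18×10^-26) · [1²/(2.45 pm)² + 4²/(135 pm)²].
Evaluating gives E = 7.80×10^-19 J.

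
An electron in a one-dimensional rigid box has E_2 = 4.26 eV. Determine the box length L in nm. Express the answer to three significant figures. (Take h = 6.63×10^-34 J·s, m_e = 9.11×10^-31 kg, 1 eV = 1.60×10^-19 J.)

From E_n = n²h²/(8m_eL²), L = n·h/√(8m_eE_n).
E_2 = 4.26 eV = 6.816×10^-19 J, so L = 2·6.63×10^-34/√(8·9.11×10^-31·6.816×10^-19) = 5.95×10^-10 m = 0.595 nm.

L = 0.595 nm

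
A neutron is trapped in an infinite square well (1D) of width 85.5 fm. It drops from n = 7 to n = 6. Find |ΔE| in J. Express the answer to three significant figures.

|ΔE| = 5.83×10^-14 J

E_1 = h²/(8m_nL²) = 4.482×10^-15 J.
|ΔE| = |7² − 6²|·E_1 = 13·4.482×10^-15 J = 5.83×10^-14 J.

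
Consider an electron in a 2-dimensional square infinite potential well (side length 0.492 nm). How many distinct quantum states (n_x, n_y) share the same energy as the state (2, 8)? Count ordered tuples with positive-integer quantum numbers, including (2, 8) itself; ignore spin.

degeneracy = 2

The level has n_x² + n_y² = 68. The ordered positive-integer solutions are (2, 8), (8, 2).
That gives 2 states.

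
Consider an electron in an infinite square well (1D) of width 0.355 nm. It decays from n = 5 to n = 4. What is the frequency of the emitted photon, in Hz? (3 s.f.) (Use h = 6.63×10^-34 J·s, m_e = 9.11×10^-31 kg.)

E_1 = h²/(8m_eL²) = 4.786×10^-19 J and ΔE = (5² − 4²)E_1 = 4.307×10^-18 J.
f = ΔE/h = 4.307×10^-18/6.63×10^-34 = 6.50×10^15 Hz.

f = 6.50×10^15 Hz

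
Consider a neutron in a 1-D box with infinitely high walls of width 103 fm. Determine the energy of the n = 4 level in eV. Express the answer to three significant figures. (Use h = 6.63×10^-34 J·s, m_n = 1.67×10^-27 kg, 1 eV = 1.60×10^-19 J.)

For an infinite well E_n = n²h²/(8m_nL²), so E_1 = h²/(8m_nL²) = (6.63×10^-34)²/(8·1.67×10^-27·(1.03×10^-13 m)²) = 3.101×10^-15 J.
Then E_4 = 4²·E_1 = 16·3.101×10^-15 J = 4.962×10^-14 J.
Converting, E_4 = 4.962×10^-14 J / (1.60×10^-19 J/eV) = 3.10×10^5 eV.

E_4 = 3.10×10^5 eV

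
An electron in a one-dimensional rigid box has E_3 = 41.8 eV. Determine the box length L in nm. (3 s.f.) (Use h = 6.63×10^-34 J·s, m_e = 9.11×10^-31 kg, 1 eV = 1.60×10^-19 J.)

From E_n = n²h²/(8m_eL²), L = n·h/√(8m_eE_n).
E_3 = 41.8 eV = 6.688×10^-18 J, so L = 3·6.63×10^-34/√(8·9.11×10^-31·6.688×10^-18) = 2.85×10^-10 m = 0.285 nm.

L = 0.285 nm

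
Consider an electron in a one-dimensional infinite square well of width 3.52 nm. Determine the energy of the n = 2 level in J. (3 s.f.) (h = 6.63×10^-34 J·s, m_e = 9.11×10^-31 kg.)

For an infinite well E_n = n²h²/(8m_eL²), so E_1 = h²/(8m_eL²) = (6.63×10^-34)²/(8·9.11×10^-31·(3.52×10^-9 m)²) = 4.868×10^-21 J.
Then E_2 = 2²·E_1 = 4·4.868×10^-21 J = 1.95×10^-20 J.

E_2 = 1.95×10^-20 J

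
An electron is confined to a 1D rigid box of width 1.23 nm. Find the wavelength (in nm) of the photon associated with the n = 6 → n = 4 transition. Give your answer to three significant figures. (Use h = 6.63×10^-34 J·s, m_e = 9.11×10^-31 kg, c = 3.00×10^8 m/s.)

E_1 = h²/(8m_eL²) = 3.987×10^-20 J, so ΔE = (6² − 4²)E_1 = 7.974×10^-19 J.
λ = hc/ΔE = (6.63×10^-34·3.00×10^8)/7.974×10^-19 = 2.49×10^-7 m = 249 nm.

λ = 249 nm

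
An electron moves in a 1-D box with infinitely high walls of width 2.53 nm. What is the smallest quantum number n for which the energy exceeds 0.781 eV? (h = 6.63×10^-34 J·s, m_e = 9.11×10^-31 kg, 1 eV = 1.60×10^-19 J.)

n = 4

E_1 = h²/(8m_eL²) = 9.423×10^-21 J = 0.05889 eV.
Need n² > 0.781/0.05889 = 13.26, i.e. n > 3.641.
The smallest integer satisfying this is n = 4.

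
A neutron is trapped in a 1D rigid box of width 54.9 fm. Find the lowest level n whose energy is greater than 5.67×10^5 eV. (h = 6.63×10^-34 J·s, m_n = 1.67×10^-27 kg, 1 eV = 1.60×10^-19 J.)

n = 3

E_1 = h²/(8m_nL²) = 1.092×10^-14 J = 6.825×10^4 eV.
Need n² > 5.67×10^5/6.825×10^4 = 8.308, i.e. n > 2.882.
The smallest integer satisfying this is n = 3.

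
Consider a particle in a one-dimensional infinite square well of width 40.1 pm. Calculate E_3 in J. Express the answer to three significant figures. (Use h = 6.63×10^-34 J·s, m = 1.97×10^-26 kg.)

For an infinite well E_n = n²h²/(8mL²), so E_1 = h²/(8mL²) = (6.63×10^-34)²/(8·1.97×10^-26·(4.01×10^-11 m)²) = 1.735×10^-21 J.
Then E_3 = 3²·E_1 = 9·1.735×10^-21 J = 1.56×10^-20 J.

E_3 = 1.56×10^-20 J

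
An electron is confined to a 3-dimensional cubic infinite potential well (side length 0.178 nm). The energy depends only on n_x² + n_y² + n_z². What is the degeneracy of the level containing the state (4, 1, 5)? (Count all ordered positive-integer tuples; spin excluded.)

The level has n_x² + n_y² + n_z² = 42. The ordered positive-integer solutions are (1, 4, 5), (1, 5, 4), (4, 1, 5), (4, 5, 1), (5, 1, 4), (5, 4, 1).
That gives 6 states.

degeneracy = 6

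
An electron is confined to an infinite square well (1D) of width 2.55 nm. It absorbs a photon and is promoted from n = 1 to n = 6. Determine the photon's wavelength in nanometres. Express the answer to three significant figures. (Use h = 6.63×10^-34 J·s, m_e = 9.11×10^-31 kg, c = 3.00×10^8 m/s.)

E_1 = h²/(8m_eL²) = 9.276×10^-21 J, so ΔE = (6² − 1²)E_1 = 3.247×10^-19 J.
λ = hc/ΔE = (6.63×10^-34·3.00×10^8)/3.247×10^-19 = 6.13×10^-7 m = 613 nm.

λ = 613 nm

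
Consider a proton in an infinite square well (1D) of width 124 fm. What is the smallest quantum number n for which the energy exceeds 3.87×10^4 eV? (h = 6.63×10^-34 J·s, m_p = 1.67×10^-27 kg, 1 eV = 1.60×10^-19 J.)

E_1 = h²/(8m_pL²) = 2.140×10^-15 J = 1.338×10^4 eV.
Need n² > 3.87×10^4/1.338×10^4 = 2.892, i.e. n > 1.701.
The smallest integer satisfying this is n = 2.

n = 2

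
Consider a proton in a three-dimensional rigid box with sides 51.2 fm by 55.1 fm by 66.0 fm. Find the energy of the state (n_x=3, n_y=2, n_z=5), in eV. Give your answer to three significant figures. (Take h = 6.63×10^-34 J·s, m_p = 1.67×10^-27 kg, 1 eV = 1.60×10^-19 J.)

For a 3D rectangular well E = (h²/8m_p)·Σ n_i²/L_i² = (6.63×10^-34)²/(8·1.67×10^-27) · [3²/(51.2 fm)² + 2²/(55.1 fm)² + 5²/(66.0 fm)²].
Evaluating gives E = 3.451×10^-13 J = 2.16×10^6 eV.

E = 2.16×10^6 eV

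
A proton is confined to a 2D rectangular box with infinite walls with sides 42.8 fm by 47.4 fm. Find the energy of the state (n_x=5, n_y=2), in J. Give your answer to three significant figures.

E = 5.06×10^-13 J

For a 2D rectangular well E = (h²/8m_p)·Σ n_i²/L_i² = (6.626×10^-34)²/(8·1.673×10^-27) · [5²/(42.8 fm)² + 2²/(47.4 fm)²].
Evaluating gives E = 5.06×10^-13 J.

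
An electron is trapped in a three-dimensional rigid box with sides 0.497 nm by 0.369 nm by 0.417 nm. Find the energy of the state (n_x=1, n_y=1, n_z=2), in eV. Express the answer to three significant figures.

E = 12.9 eV

For a 3D rectangular well E = (h²/8m_e)·Σ n_i²/L_i² = (6.626×10^-34)²/(8·9.109×10^-31) · [1²/(0.497 nm)² + 1²/(0.369 nm)² + 2²/(0.417 nm)²].
Evaluating gives E = 2.072×10^-18 J = 12.9 eV.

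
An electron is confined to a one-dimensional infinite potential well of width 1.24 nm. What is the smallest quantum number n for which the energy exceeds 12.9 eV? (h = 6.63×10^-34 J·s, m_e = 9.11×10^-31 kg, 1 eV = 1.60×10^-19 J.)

n = 8

E_1 = h²/(8m_eL²) = 3.923×10^-20 J = 0.2452 eV.
Need n² > 12.9/0.2452 = 52.61, i.e. n > 7.253.
The smallest integer satisfying this is n = 8.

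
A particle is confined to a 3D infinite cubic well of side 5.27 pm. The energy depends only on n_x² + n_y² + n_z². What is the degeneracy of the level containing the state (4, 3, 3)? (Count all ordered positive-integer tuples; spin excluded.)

The level has n_x² + n_y² + n_z² = 34. The ordered positive-integer solutions are (3, 3, 4), (3, 4, 3), (4, 3, 3).
That gives 3 states.

degeneracy = 3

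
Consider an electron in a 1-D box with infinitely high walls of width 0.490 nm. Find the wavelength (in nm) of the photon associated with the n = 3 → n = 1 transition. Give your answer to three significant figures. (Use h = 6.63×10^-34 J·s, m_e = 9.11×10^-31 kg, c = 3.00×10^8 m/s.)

λ = 99.0 nm

E_1 = h²/(8m_eL²) = 2.512×10^-19 J, so ΔE = (3² − 1²)E_1 = 2.010×10^-18 J.
λ = hc/ΔE = (6.63×10^-34·3.00×10^8)/2.010×10^-18 = 9.90×10^-8 m = 99.0 nm.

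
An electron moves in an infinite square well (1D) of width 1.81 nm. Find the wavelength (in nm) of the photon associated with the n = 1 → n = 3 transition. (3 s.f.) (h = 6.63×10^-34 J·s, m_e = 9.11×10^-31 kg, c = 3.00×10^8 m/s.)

E_1 = h²/(8m_eL²) = 1.841×10^-20 J, so ΔE = (3² − 1²)E_1 = 1.473×10^-19 J.
λ = hc/ΔE = (6.63×10^-34·3.00×10^8)/1.473×10^-19 = 1.35×10^-6 m = 1.35×10^3 nm.

λ = 1.35×10^3 nm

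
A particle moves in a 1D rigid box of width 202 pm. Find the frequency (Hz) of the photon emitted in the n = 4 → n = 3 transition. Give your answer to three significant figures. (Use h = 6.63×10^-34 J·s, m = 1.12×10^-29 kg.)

E_1 = h²/(8mL²) = 1.202×10^-19 J and ΔE = (4² − 3²)E_1 = 8.414×10^-19 J.
f = ΔE/h = 8.414×10^-19/6.63×10^-34 = 1.27×10^15 Hz.

f = 1.27×10^15 Hz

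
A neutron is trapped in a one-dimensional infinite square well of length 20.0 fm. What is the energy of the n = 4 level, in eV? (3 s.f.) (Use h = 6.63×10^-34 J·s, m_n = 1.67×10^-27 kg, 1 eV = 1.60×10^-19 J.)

E_4 = 8.23×10^6 eV

For an infinite well E_n = n²h²/(8m_nL²), so E_1 = h²/(8m_nL²) = (6.63×10^-34)²/(8·1.67×10^-27·(2.00×10^-14 m)²) = 8.225×10^-14 J.
Then E_4 = 4²·E_1 = 16·8.225×10^-14 J = 1.316×10^-12 J.
Converting, E_4 = 1.316×10^-12 J / (1.60×10^-19 J/eV) = 8.23×10^6 eV.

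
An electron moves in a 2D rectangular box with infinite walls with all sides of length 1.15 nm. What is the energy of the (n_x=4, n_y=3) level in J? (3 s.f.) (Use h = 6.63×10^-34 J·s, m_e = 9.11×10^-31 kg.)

For a 2D rectangular well E = (h²/8m_e)·Σ n_i²/L_i² = (6.63×10^-34)²/(8·9.11×10^-31) · [4²/(1.15 nm)² + 3²/(1.15 nm)²].
Evaluating gives E = 1.14×10^-18 J.

E = 1.14×10^-18 J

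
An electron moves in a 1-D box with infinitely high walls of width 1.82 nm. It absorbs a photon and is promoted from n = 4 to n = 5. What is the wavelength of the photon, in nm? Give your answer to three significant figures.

E_1 = h²/(8m_eL²) = 1.819×10^-20 J, so ΔE = (5² − 4²)E_1 = 1.637×10^-19 J.
λ = hc/ΔE = (6.626×10^-34·2.998×10^8)/1.637×10^-19 = 1.21×10^-6 m = 1.21×10^3 nm.

λ = 1.21×10^3 nm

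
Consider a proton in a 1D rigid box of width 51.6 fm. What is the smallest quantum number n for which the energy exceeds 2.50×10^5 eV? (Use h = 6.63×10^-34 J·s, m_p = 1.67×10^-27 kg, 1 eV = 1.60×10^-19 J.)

n = 2

E_1 = h²/(8m_pL²) = 1.236×10^-14 J = 7.725×10^4 eV.
Need n² > 2.50×10^5/7.725×10^4 = 3.236, i.e. n > 1.799.
The smallest integer satisfying this is n = 2.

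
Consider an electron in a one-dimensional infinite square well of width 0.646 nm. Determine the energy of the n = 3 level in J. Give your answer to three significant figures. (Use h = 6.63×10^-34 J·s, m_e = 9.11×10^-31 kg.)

E_3 = 1.30×10^-18 J

For an infinite well E_n = n²h²/(8m_eL²), so E_1 = h²/(8m_eL²) = (6.63×10^-34)²/(8·9.11×10^-31·(6.46×10^-10 m)²) = 1.445×10^-19 J.
Then E_3 = 3²·E_1 = 9·1.445×10^-19 J = 1.30×10^-18 J.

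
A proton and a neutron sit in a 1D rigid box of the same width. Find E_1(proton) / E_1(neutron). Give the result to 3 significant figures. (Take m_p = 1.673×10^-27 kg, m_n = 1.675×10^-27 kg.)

1.00

E_n ∝ 1/m at fixed n and L, so the ratio is m_n/m_p = 1.675×10^-27/1.673×10^-27 = 1.00.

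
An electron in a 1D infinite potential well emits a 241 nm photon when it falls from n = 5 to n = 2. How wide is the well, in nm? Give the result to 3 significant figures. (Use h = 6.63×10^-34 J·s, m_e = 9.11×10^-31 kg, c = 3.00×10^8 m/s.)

The photon carries ΔE = hc/λ = 6.63×10^-34·3.00×10^8/2.41×10^-7 m = 8.253×10^-19 J.
Since ΔE = (5² − 2²)E_1, E_1 = 3.930×10^-20 J, and L = h/√(8m_eE_1) = 1.24×10^-9 m = 1.24 nm.

L = 1.24 nm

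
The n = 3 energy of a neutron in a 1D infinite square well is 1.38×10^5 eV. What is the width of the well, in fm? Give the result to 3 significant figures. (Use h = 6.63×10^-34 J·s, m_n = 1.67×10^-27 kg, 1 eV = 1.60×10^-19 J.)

From E_n = n²h²/(8m_nL²), L = n·h/√(8m_nE_n).
E_3 = 1.38×10^5 eV = 2.208×10^-14 J, so L = 3·6.63×10^-34/√(8·1.67×10^-27·2.208×10^-14) = 1.16×10^-13 m = 116 fm.

L = 116 fm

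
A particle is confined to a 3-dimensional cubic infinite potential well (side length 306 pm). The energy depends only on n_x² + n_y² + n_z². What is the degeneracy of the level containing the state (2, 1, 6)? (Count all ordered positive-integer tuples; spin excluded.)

degeneracy = 9

The level has n_x² + n_y² + n_z² = 41. The ordered positive-integer solutions are (1, 2, 6), (1, 6, 2), (2, 1, 6), (2, 6, 1), (3, 4, 4), (4, 3, 4), (4, 4, 3), (6, 1, 2), (6, 2, 1).
That gives 9 states.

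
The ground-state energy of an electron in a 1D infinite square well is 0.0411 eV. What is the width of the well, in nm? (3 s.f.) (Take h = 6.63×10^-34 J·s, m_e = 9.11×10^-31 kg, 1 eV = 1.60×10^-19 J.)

L = 3.03 nm

From E_n = n²h²/(8m_eL²), L = n·h/√(8m_eE_n).
E_1 = 0.0411 eV = 6.576×10^-21 J, so L = 1·6.63×10^-34/√(8·9.11×10^-31·6.576×10^-21) = 3.03×10^-9 m = 3.03 nm.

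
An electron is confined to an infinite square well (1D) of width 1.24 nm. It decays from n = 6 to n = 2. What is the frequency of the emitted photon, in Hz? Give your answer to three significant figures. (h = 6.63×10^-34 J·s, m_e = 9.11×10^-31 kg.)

E_1 = h²/(8m_eL²) = 3.923×10^-20 J and ΔE = (6² − 2²)E_1 = 1.255×10^-18 J.
f = ΔE/h = 1.255×10^-18/6.63×10^-34 = 1.89×10^15 Hz.

f = 1.89×10^15 Hz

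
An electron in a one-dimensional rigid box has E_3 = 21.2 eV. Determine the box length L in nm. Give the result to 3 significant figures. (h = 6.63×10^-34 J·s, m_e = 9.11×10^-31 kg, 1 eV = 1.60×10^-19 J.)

L = 0.400 nm

From E_n = n²h²/(8m_eL²), L = n·h/√(8m_eE_n).
E_3 = 21.2 eV = 3.392×10^-18 J, so L = 3·6.63×10^-34/√(8·9.11×10^-31·3.392×10^-18) = 4.00×10^-10 m = 0.400 nm.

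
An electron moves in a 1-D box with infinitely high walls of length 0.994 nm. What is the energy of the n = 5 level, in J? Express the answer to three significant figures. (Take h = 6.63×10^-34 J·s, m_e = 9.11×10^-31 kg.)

For an infinite well E_n = n²h²/(8m_eL²), so E_1 = h²/(8m_eL²) = (6.63×10^-34)²/(8·9.11×10^-31·(9.94×10^-10 m)²) = 6.104×10^-20 J.
Then E_5 = 5²·E_1 = 25·6.104×10^-20 J = 1.53×10^-18 J.

E_5 = 1.53×10^-18 J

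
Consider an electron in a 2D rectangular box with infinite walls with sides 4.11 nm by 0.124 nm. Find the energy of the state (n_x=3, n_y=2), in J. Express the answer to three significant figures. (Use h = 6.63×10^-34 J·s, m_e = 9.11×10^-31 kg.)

E = 1.57×10^-17 J

For a 2D rectangular well E = (h²/8m_e)·Σ n_i²/L_i² = (6.63×10^-34)²/(8·9.11×10^-31) · [3²/(4.11 nm)² + 2²/(0.124 nm)²].
Evaluating gives E = 1.57×10^-17 J.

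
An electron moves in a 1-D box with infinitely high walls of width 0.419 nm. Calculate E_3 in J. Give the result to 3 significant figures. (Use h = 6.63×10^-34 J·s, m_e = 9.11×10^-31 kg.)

For an infinite well E_n = n²h²/(8m_eL²), so E_1 = h²/(8m_eL²) = (6.63×10^-34)²/(8·9.11×10^-31·(4.19×10^-10 m)²) = 3.436×10^-19 J.
Then E_3 = 3²·E_1 = 9·3.436×10^-19 J = 3.09×10^-18 J.

E_3 = 3.09×10^-18 J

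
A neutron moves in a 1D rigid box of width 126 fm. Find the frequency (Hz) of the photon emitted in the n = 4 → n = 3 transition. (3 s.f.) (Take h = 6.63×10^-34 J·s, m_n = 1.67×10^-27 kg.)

E_1 = h²/(8m_nL²) = 2.072×10^-15 J and ΔE = (4² − 3²)E_1 = 1.450×10^-14 J.
f = ΔE/h = 1.450×10^-14/6.63×10^-34 = 2.19×10^19 Hz.

f = 2.19×10^19 Hz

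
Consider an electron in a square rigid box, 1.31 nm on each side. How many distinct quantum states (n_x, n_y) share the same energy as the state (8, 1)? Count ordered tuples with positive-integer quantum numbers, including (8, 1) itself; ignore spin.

The level has n_x² + n_y² = 65. The ordered positive-integer solutions are (1, 8), (4, 7), (7, 4), (8, 1).
That gives 4 states.

degeneracy = 4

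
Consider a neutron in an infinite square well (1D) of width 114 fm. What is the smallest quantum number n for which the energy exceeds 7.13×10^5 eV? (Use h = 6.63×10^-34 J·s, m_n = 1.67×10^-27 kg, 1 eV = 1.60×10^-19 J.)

n = 7

E_1 = h²/(8m_nL²) = 2.532×10^-15 J = 1.583×10^4 eV.
Need n² > 7.13×10^5/1.583×10^4 = 45.04, i.e. n > 6.711.
The smallest integer satisfying this is n = 7.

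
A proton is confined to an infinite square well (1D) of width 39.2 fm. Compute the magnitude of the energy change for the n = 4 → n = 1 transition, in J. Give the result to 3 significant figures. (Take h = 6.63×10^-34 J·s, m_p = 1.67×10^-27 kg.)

|ΔE| = 3.21×10^-13 J

E_1 = h²/(8m_pL²) = 2.141×10^-14 J.
|ΔE| = |4² − 1²|·E_1 = 15·2.141×10^-14 J = 3.21×10^-13 J.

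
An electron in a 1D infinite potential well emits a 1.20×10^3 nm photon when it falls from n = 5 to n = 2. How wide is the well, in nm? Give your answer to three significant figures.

The photon carries ΔE = hc/λ = 6.626×10^-34·2.998×10^8/1.20×10^-6 m = 1.655×10^-19 J.
Since ΔE = (5² − 2²)E_1, E_1 = 7.881×10^-21 J, and L = h/√(8m_eE_1) = 2.76×10^-9 m = 2.76 nm.

L = 2.76 nm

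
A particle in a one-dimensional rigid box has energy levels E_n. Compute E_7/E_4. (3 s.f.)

E_n ∝ n², so E_7/E_4 = 7²/4² = 49/16 = 3.06.

3.06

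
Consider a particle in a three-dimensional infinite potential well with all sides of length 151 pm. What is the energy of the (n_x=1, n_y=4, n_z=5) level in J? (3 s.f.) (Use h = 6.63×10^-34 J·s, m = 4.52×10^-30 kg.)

For a 3D rectangular well E = (h²/8m)·Σ n_i²/L_i² = (6.63×10^-34)²/(8·4.52×10^-30) · [1²/(151 pm)² + 4²/(151 pm)² + 5²/(151 pm)²].
Evaluating gives E = 2.24×10^-17 J.

E = 2.24×10^-17 J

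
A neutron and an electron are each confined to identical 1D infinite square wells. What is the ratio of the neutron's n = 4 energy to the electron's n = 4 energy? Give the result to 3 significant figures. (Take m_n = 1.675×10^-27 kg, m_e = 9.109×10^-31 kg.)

5.44×10^-4

E_n ∝ 1/m at fixed n and L, so the ratio is m_e/m_n = 9.109×10^-31/1.675×10^-27 = 5.44×10^-4.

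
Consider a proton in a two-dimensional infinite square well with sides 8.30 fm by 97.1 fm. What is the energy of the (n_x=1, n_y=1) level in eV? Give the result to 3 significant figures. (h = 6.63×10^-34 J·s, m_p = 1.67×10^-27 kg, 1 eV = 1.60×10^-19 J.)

For a 2D rectangular well E = (h²/8m_p)·Σ n_i²/L_i² = (6.63×10^-34)²/(8·1.67×10^-27) · [1²/(8.30 fm)² + 1²/(97.1 fm)²].
Evaluating gives E = 4.811×10^-13 J = 3.01×10^6 eV.

E = 3.01×10^6 eV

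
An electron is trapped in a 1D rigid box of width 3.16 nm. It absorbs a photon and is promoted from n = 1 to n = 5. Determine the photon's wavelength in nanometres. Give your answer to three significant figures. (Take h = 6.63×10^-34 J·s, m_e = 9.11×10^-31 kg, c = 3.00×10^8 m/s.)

λ = 1.37×10^3 nm

E_1 = h²/(8m_eL²) = 6.040×10^-21 J, so ΔE = (5² − 1²)E_1 = 1.450×10^-19 J.
λ = hc/ΔE = (6.63×10^-34·3.00×10^8)/1.450×10^-19 = 1.37×10^-6 m = 1.37×10^3 nm.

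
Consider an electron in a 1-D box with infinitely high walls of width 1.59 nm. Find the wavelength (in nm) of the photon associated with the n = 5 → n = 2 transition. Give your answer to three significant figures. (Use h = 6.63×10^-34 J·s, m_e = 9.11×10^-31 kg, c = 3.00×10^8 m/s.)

λ = 397 nm

E_1 = h²/(8m_eL²) = 2.386×10^-20 J, so ΔE = (5² − 2²)E_1 = 5.011×10^-19 J.
λ = hc/ΔE = (6.63×10^-34·3.00×10^8)/5.011×10^-19 = 3.97×10^-7 m = 397 nm.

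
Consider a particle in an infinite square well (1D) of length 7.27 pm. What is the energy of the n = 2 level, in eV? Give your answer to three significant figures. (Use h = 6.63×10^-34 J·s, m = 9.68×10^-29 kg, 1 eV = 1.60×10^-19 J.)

E_2 = 268 eV

For an infinite well E_n = n²h²/(8mL²), so E_1 = h²/(8mL²) = (6.63×10^-34)²/(8·9.68×10^-29·(7.27×10^-12 m)²) = 1.074×10^-17 J.
Then E_2 = 2²·E_1 = 4·1.074×10^-17 J = 4.296×10^-17 J.
Converting, E_2 = 4.296×10^-17 J / (1.60×10^-19 J/eV) = 268 eV.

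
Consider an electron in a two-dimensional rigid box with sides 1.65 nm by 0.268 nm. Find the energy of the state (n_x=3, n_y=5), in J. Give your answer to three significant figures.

For a 2D rectangular well E = (h²/8m_e)·Σ n_i²/L_i² = (6.626×10^-34)²/(8·9.109×10^-31) · [3²/(1.65 nm)² + 5²/(0.268 nm)²].
Evaluating gives E = 2.12×10^-17 J.

E = 2.12×10^-17 J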